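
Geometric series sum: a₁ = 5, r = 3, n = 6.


Sₙ = 5×(3^6 - 1)/(3 - 1)
= 5×(729 - 1)/2
= 5×728/2
= 1820

S_6 = 1820


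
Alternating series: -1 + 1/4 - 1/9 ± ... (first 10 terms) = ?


S = -1 + 1/4 - 1/9 + 1/16 - 1/25 + 1/36 - 1/49 + 1/64 ± ...
= -0.818
(Full series converges to -π²/12 ≈ -0.8225)

S_10 = -0.818


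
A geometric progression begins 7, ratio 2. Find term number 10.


aₙ = a₁·r^(n-1)
= 7×2^9
= 7×512
= 3584

a_10 = 3584


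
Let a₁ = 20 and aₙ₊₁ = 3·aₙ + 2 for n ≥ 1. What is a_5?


Computing step by step:
a_1 = 20
a_2 = 62
a_3 = 188
a_4 = 566
a_5 = 1700


a_5 = 1700


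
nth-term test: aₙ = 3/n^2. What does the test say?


lim(n→∞) 3/n^2 = 0
lim aₙ = 0 → nth-term test is INCONCLUSIVE
(Need other tests; this is actually a convergent p-series with p=2 > 1)

Inconclusive (lim aₙ = 0; need another test)


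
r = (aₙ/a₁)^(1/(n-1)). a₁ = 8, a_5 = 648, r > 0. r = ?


r^(n-1) = aₙ/a₁
r^4 = 648/8 = 81
r = 81^(1/4)
= ±3; taking r > 0 gives r = 3

r = 3


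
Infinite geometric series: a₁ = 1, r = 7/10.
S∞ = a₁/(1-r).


S∞ = a₁/(1-r) = 1/(1 - 7/10)
= 1/(3/10)
= 10/3

S∞ = 10/3


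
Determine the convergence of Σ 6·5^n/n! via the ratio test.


aₙ = 6·5^n/n!
a_{n+1}/aₙ = 5^(n+1)/(n+1)! × n!/5^n  (constant 6 cancels)
= 5/(n+1)
L = lim(n→∞) 5/(n+1) = 0
L < 1 → series CONVERGES

Converges (ratio test: L = 0 < 1)


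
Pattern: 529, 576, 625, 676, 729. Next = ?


Pattern: perfect squares: n²
Terms: 529, 576, 625, 676, 729
Next term = 784

Next term = 784


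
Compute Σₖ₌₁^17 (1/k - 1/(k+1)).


Telescoping: adjacent terms cancel.
= 1/1 - 1/18
= 1 - 1/18 = 17/18

Sum = 17/18


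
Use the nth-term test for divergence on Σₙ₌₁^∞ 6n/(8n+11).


lim(n→∞) 6n/(8n+11) = 6/8 = 3/4  (divide numerator and denominator by n)
lim aₙ = 3/4 ≠ 0 → series DIVERGES

Diverges (lim aₙ = 3/4 ≠ 0)


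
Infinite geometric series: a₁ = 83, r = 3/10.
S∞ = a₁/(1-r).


S∞ = a₁/(1-r) = 83/(1 - 3/10)
= 83/(7/10)
= 830/7

S∞ = 830/7


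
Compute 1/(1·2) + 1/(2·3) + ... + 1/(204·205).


1/(k(k+1)) = 1/k - 1/(k+1) (partial fractions)
Telescoping: Σ = 1 - 1/205 = 204/205

Sum = 204/205


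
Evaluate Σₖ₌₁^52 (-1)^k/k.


S = -1 + 1/2 - 1/3 + 1/4 - 1/5 + 1/6 - 1/7 + 1/8 ± ...
= -0.6836
(Full series converges to -ln(2) ≈ -0.6931)

S_52 = -0.6836


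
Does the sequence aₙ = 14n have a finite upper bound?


aₙ = 14n → as n→∞, aₙ→∞
No finite upper bound exists
The sequence is UNBOUNDED

Unbounded (aₙ → ∞ as n → ∞)


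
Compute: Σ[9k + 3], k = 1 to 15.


Σ(9k+3) = 9·Σk + 3·n
= 9·120 + 3·15
= 1080 + 45 = 1125

Σ = 1125


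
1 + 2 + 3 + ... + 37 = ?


n(n+1)/2 = 37×38/2 = 1406/2 = 703

Σk = 703


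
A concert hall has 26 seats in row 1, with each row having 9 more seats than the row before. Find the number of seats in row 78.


aₙ = a₁ + (n-1)d
= 26 + (78-1)×9
= 26 + 693
= 719

a_78 = 719


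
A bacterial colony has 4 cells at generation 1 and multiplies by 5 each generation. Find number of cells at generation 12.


aₙ = a₁·r^(n-1)
= 4×5^11
= 4×48828125
= 195312500

a_12 = 195312500


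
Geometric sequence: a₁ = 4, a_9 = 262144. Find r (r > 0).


r^(n-1) = aₙ/a₁
r^8 = 262144/4 = 65536
r = 65536^(1/8)
= ±4; taking r > 0 gives r = 4

r = 4


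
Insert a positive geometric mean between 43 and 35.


GM = √(43×35) = √1505 = 38.7943

GM = 38.7943


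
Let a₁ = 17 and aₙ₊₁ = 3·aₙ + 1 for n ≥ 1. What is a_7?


Computing step by step:
a_1 = 17
a_2 = 52
a_3 = 157
a_4 = 472
a_5 = 1417
a_6 = 4252
a_7 = 12757


a_7 = 12757


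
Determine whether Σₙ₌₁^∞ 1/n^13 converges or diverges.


p-series test: Σ c/n^p converges if p > 1, diverges if p ≤ 1 (constant c > 0 doesn't affect convergence).
p = 13
13 > 1 → CONVERGES

Converges (p = 13 > 1)


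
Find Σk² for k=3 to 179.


Σₖ₌3^179 k² = Σₖ₌₁^179 k² − Σₖ₌₁^2 k²
= 179·180·359/6 − 2·3·5/6
= 1927830 − 5 = 1927825

Σk² = 1927825


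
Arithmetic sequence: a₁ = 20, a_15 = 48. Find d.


d = (aₙ - a₁)/(n-1)
= (48 - 20)/(15-1)
= 28/14 = 2

d = 2


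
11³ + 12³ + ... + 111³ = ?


Σₖ₌11^111 k³ = [111·112/2]² − [10·11/2]²
= 38638656 − 3025 = 38635631

Σk³ = 38635631


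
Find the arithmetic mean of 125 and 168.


AM = (125 + 168)/2 = 293/2 = 146.5

AM = 146.5


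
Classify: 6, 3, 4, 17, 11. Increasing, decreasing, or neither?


Differences: -3, 1, 13, -6
Difference at position 2 is +1 (> 0) but position 1 is -3 (< 0) — sequence both rises and falls
→ NOT monotonic

Not monotonic


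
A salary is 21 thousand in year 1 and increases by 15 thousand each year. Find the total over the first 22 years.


aₙ = 21 + (22-1)×15 = 336
Sₙ = n(a₁+aₙ)/2 = 22×(21+336)/2
= 22×357/2 = 3927

S_22 = 3927


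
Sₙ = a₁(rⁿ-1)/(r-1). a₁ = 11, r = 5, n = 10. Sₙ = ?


Sₙ = 11×(5^10 - 1)/(5 - 1)
= 11×(9765625 - 1)/4
= 11×9765624/4
= 26855466

S_10 = 26855466


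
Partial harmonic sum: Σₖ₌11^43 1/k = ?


Σₖ₌11^43 1/k = 1/11 + 1/12 + 1/13 + ... + 1/43
= 1216865528621842739/856326196254765600
≈ 1.421

Sum = 1216865528621842739/856326196254765600 ≈ 1.421


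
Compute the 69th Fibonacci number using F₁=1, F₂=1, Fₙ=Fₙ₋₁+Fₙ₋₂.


Fibonacci sequence: 1, 1, 2, 3, 5, 8, 13, 21, 34, 55, 89, ...
F(69) = 117669030460994

F(69) = 117669030460994


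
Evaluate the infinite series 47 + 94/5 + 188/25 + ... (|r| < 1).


S∞ = a₁/(1-r) = 47/(1 - 2/5)
= 47/(3/5)
= 235/3

S∞ = 235/3


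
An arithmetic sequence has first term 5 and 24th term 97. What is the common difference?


d = (aₙ - a₁)/(n-1)
= (97 - 5)/(24-1)
= 92/23 = 4

d = 4


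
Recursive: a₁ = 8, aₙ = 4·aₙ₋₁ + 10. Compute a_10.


Computing step by step:
a_1 = 8
a_2 = 42
a_3 = 178
a_4 = 722
a_5 = 2898
a_6 = 11602
a_7 = 46418
a_8 = 185682
a_9 = 742738
a_10 = 2970962


a_10 = 2970962


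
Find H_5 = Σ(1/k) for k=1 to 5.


H_5 = 1/1 + 1/2 + 1/3 + 1/4 + 1/5
= 137/60
≈ 2.2833

H_5 = 137/60 ≈ 2.2833


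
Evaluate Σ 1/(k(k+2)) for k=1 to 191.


1/(k(k+2)) = (1/2)·(1/k - 1/(k+2)) (partial fractions)
Telescoping: Σ = (1/2)·(1 + 1/2 - 1/192 - 1/193) = 55199/74112

Sum = 55199/74112


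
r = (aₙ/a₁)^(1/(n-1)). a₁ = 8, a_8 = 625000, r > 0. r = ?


r^(n-1) = aₙ/a₁
r^7 = 625000/8 = 78125
r = 78125^(1/7)
= 5

r = 5


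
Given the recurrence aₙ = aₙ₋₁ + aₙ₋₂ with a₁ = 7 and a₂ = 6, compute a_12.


Computing iteratively: 7, 6, 13, 19, 32, 51, 83, 134, 217, 351, 568, 919
a_12 = 919

a_12 = 919


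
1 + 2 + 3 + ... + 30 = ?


n(n+1)/2 = 30×31/2 = 930/2 = 465

Σk = 465


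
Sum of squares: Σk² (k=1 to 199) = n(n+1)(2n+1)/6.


n = 199
n(n+1)(2n+1)/6 = 199×200×399/6
= 15880200/6 = 2646700

Σk² = 2646700


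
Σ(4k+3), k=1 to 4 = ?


Σ(4k+3) = 4·Σk + 3·n
= 4·10 + 3·4
= 40 + 12 = 52

Σ = 52


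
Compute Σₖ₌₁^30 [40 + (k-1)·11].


aₙ = 40 + (30-1)×11 = 359
Sₙ = n(a₁+aₙ)/2 = 30×(40+359)/2
= 30×399/2 = 5985

S_30 = 5985


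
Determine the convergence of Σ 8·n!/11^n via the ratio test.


aₙ = 8·n!/11^n
a_{n+1}/aₙ = (n+1)!/11^(n+1) × 11^n/n!  (constant 8 cancels)
= (n+1)/11
L = lim(n→∞) (n+1)/11 = ∞
L > 1 → series DIVERGES

Diverges (ratio test: L = ∞ > 1)


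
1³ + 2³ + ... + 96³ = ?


n(n+1)/2 = 96×97/2 = 4656
Σk³ = 4656² = 21678336

Σk³ = 21678336


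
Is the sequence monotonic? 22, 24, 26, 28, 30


Differences: 2, 2, 2, 2
All differences > 0 → strictly INCREASING

Monotonically increasing


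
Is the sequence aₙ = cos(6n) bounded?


For all n, -1 ≤ cos(6n) ≤ 1, so -1 ≤ cos(6n) ≤ 1
Lower bound: -1, Upper bound: 1
The sequence IS bounded

Bounded (-1 ≤ aₙ ≤ 1)


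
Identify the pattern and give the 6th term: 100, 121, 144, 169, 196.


Pattern: perfect squares: n²
Terms: 100, 121, 144, 169, 196
Next term = 225

Next term = 225


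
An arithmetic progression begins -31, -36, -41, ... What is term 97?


aₙ = a₁ + (n-1)d
= -31 + (97-1)×-5
= -31 - 480
= -511

a_97 = -511


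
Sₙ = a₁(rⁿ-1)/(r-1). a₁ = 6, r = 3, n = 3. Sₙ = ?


Sₙ = 6×(3^3 - 1)/(3 - 1)
= 6×(27 - 1)/2
= 6×26/2
= 78

S_3 = 78


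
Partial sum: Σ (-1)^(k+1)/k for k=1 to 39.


S = 1 - 1/2 + 1/3 - 1/4 + 1/5 - 1/6 + 1/7 - 1/8 ± ...
= 0.7058
(Full series converges to +ln(2) ≈ +0.6931)

S_39 = 0.7058


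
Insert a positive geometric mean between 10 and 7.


GM = √(10×7) = √70 = 8.3666

GM = 8.3666


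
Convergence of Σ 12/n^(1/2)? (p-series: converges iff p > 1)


p-series test: Σ c/n^p converges if p > 1, diverges if p ≤ 1 (constant c > 0 doesn't affect convergence).
p = 1/2
1/2 ≤ 1 → DIVERGES

Diverges (p = 1/2 ≤ 1)


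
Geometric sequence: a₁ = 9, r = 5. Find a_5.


aₙ = a₁·r^(n-1)
= 9×5^4
= 9×625
= 5625

a_5 = 5625


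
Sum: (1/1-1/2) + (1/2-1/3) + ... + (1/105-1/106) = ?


Telescoping: adjacent terms cancel.
= 1/1 - 1/106
= 1 - 1/106 = 105/106

Sum = 105/106


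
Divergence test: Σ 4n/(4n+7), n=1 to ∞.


lim(n→∞) 4n/(4n+7) = 4/4 = 1  (divide numerator and denominator by n)
lim aₙ = 1 ≠ 0 → series DIVERGES

Diverges (lim aₙ = 1 ≠ 0)


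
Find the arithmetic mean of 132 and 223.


AM = (132 + 223)/2 = 355/2 = 177.5

AM = 177.5


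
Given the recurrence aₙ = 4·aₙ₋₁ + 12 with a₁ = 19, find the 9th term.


Computing step by step:
a_1 = 19
a_2 = 88
a_3 = 364
a_4 = 1468
a_5 = 5884
a_6 = 23548
a_7 = 94204
a_8 = 376828
a_9 = 1507324


a_9 = 1507324


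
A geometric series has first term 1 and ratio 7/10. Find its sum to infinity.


S∞ = a₁/(1-r) = 1/(1 - 7/10)
= 1/(3/10)
= 10/3

S∞ = 10/3


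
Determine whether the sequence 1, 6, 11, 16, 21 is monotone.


Differences: 5, 5, 5, 5
All differences > 0 → strictly INCREASING

Monotonically increasing


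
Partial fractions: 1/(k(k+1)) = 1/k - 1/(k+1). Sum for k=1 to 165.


1/(k(k+1)) = 1/k - 1/(k+1) (partial fractions)
Telescoping: Σ = 1 - 1/166 = 165/166

Sum = 165/166


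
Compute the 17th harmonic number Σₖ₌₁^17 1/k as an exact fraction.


H_17 = 1/1 + 1/2 + 1/3 + ... + 1/17
= 42142223/12252240
≈ 3.4396

H_17 = 42142223/12252240 ≈ 3.4396


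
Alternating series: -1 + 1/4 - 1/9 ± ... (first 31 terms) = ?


S = -1 + 1/4 - 1/9 + 1/16 - 1/25 + 1/36 - 1/49 + 1/64 ± ...
= -0.823
(Full series converges to -π²/12 ≈ -0.8225)

S_31 = -0.823


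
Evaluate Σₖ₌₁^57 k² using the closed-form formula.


n = 57
n(n+1)(2n+1)/6 = 57×58×115/6
= 380190/6 = 63365

Σk² = 63365


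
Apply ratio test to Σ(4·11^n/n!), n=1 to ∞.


aₙ = 4·11^n/n!
a_{n+1}/aₙ = 11^(n+1)/(n+1)! × n!/11^n  (constant 4 cancels)
= 11/(n+1)
L = lim(n→∞) 11/(n+1) = 0
L < 1 → series CONVERGES

Converges (ratio test: L = 0 < 1)


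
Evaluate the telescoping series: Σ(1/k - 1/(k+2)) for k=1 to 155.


Telescoping with gap 2: two head and two tail terms survive.
= (1 + 1/2) - (1/156 + 1/157)
= 3/2 - 1/156 - 1/157 = 36425/24492

Sum = 36425/24492


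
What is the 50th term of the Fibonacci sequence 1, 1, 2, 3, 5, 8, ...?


Fibonacci sequence: 1, 1, 2, 3, 5, 8, 13, 21, 34, 55, 89, ...
F(50) = 12586269025

F(50) = 12586269025


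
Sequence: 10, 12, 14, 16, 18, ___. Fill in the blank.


Pattern: arithmetic (d=2)
Terms: 10, 12, 14, 16, 18
Next term = 20

Next term = 20


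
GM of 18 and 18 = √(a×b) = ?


GM = √(18×18) = √324 = 18

GM = 18


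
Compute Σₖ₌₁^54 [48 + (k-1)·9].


aₙ = 48 + (54-1)×9 = 525
Sₙ = n(a₁+aₙ)/2 = 54×(48+525)/2
= 54×573/2 = 15471

S_54 = 15471


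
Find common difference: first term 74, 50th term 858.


d = (aₙ - a₁)/(n-1)
= (858 - 74)/(50-1)
= 784/49 = 16

d = 16


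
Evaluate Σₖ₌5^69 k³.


Σₖ₌5^69 k³ = [69·70/2]² − [4·5/2]²
= 5832225 − 100 = 5832125

Σk³ = 5832125


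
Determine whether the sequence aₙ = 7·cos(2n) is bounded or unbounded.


For all n, -1 ≤ cos(2n) ≤ 1, so -7 ≤ 7·cos(2n) ≤ 7
Lower bound: -7, Upper bound: 7
The sequence IS bounded

Bounded (-7 ≤ aₙ ≤ 7)


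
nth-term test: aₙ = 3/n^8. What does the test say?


lim(n→∞) 3/n^8 = 0
lim aₙ = 0 → nth-term test is INCONCLUSIVE
(Need other tests; this is actually a convergent p-series with p=8 > 1)

Inconclusive (lim aₙ = 0; need another test)


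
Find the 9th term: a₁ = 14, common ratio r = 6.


aₙ = a₁·r^(n-1)
= 14×6^8
= 14×1679616
= 23514624

a_9 = 23514624


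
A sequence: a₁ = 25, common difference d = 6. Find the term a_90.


aₙ = a₁ + (n-1)d
= 25 + (90-1)×6
= 25 + 534
= 559

a_90 = 559


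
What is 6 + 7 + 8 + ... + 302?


Σₖ₌6^302 k = Σₖ₌₁^302 k − Σₖ₌₁^5 k
= 302·303/2 − 5·6/2
= 45753 − 15 = 45738

Σk = 45738


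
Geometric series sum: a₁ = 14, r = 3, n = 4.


Sₙ = 14×(3^4 - 1)/(3 - 1)
= 14×(81 - 1)/2
= 14×80/2
= 560

S_4 = 560


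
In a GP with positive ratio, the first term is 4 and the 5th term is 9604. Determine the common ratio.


r^(n-1) = aₙ/a₁
r^4 = 9604/4 = 2401
r = 2401^(1/4)
= ±7; taking r > 0 gives r = 7

r = 7


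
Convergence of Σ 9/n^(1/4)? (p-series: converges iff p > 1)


p-series test: Σ c/n^p converges if p > 1, diverges if p ≤ 1 (constant c > 0 doesn't affect convergence).
p = 1/4
1/4 ≤ 1 → DIVERGES

Diverges (p = 1/4 ≤ 1)


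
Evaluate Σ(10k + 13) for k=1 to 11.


Σ(10k+13) = 10·Σk + 13·n
= 10·66 + 13·11
= 660 + 143 = 803

Σ = 803


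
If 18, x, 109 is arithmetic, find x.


AM = (18 + 109)/2 = 127/2 = 63.5

AM = 63.5


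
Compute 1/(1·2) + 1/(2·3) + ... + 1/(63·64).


1/(k(k+1)) = 1/k - 1/(k+1) (partial fractions)
Telescoping: Σ = 1 - 1/64 = 63/64

Sum = 63/64


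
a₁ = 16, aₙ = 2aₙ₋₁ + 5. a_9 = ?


Computing step by step:
a_1 = 16
a_2 = 37
a_3 = 79
a_4 = 163
a_5 = 331
a_6 = 667
a_7 = 1339
a_8 = 2683
a_9 = 5371


a_9 = 5371


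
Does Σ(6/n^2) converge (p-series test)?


p-series test: Σ c/n^p converges if p > 1, diverges if p ≤ 1 (constant c > 0 doesn't affect convergence).
p = 2
2 > 1 → CONVERGES

Converges (p = 2 > 1)


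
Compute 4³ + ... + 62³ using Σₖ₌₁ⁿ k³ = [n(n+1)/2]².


Σₖ₌4^62 k³ = [62·63/2]² − [3·4/2]²
= 3814209 − 36 = 3814173

Σk³ = 3814173


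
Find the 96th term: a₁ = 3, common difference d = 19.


aₙ = a₁ + (n-1)d
= 3 + (96-1)×19
= 3 + 1805
= 1808

a_96 = 1808


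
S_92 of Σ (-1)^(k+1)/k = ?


S = 1 - 1/2 + 1/3 - 1/4 + 1/5 - 1/6 + 1/7 - 1/8 ± ...
= 0.6877
(Full series converges to +ln(2) ≈ +0.6931)

S_92 = 0.6877


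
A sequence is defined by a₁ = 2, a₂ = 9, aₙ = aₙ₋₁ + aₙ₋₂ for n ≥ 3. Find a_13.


Computing iteratively: 2, 9, 11, 20, 31, 51, 82, 133, 215, 348, 563, 911, ...
a_13 = 1474

a_13 = 1474


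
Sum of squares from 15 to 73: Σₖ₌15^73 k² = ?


Σₖ₌15^73 k² = Σₖ₌₁^73 k² − Σₖ₌₁^14 k²
= 73·74·147/6 − 14·15·29/6
= 132349 − 1015 = 131334

Σk² = 131334


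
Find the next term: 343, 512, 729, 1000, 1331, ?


Pattern: perfect cubes: n³
Terms: 343, 512, 729, 1000, 1331
Next term = 1728

Next term = 1728


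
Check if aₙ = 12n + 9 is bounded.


aₙ = 12n + 9 → as n→∞, aₙ→∞
No finite upper bound exists
The sequence is UNBOUNDED

Unbounded (aₙ → ∞ as n → ∞)


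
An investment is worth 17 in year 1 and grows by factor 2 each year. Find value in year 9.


aₙ = a₁·r^(n-1)
= 17×2^8
= 17×256
= 4352

a_9 = 4352


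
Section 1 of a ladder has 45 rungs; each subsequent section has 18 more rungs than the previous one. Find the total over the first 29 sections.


aₙ = 45 + (29-1)×18 = 549
Sₙ = n(a₁+aₙ)/2 = 29×(45+549)/2
= 29×594/2 = 8613

S_29 = 8613


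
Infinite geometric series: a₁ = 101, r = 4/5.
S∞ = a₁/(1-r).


S∞ = a₁/(1-r) = 101/(1 - 4/5)
= 101/(1/5)
= 505

S∞ = 505


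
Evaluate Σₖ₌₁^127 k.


n(n+1)/2 = 127×128/2 = 16256/2 = 8128

Σk = 8128


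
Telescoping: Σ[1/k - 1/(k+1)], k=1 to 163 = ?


Telescoping: adjacent terms cancel.
= 1/1 - 1/164
= 1 - 1/164 = 163/164

Sum = 163/164


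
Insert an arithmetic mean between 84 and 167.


AM = (84 + 167)/2 = 251/2 = 125.5

AM = 125.5


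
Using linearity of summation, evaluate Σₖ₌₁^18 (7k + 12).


Σ(7k+12) = 7·Σk + 12·n
= 7·171 + 12·18
= 1197 + 216 = 1413

Σ = 1413


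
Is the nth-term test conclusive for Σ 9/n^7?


lim(n→∞) 9/n^7 = 0
lim aₙ = 0 → nth-term test is INCONCLUSIVE
(Need other tests; this is actually a convergent p-series with p=7 > 1)

Inconclusive (lim aₙ = 0; need another test)


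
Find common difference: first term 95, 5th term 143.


d = (aₙ - a₁)/(n-1)
= (143 - 95)/(5-1)
= 48/4 = 12

d = 12


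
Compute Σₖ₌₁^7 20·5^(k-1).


Sₙ = 20×(5^7 - 1)/(5 - 1)
= 20×(78125 - 1)/4
= 20×78124/4
= 390620

S_7 = 390620


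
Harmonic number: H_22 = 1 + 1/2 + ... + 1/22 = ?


H_22 = 1/1 + 1/2 + 1/3 + ... + 1/22
= 19093197/5173168
≈ 3.6908

H_22 = 19093197/5173168 ≈ 3.6908


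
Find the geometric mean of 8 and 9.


GM = √(8×9) = √72 = 8.4853

GM = 8.4853


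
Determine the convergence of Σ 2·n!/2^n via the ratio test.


aₙ = 2·n!/2^n
a_{n+1}/aₙ = (n+1)!/2^(n+1) × 2^n/n!  (constant 2 cancels)
= (n+1)/2
L = lim(n→∞) (n+1)/2 = ∞
L > 1 → series DIVERGES

Diverges (ratio test: L = ∞ > 1)


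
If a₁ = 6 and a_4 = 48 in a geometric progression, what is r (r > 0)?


r^(n-1) = aₙ/a₁
r^3 = 48/6 = 8
r = 8^(1/3)
= 2

r = 2


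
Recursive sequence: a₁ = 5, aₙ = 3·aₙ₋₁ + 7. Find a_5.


Computing step by step:
a_1 = 5
a_2 = 22
a_3 = 73
a_4 = 226
a_5 = 685


a_5 = 685


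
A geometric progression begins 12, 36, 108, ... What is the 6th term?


aₙ = a₁·r^(n-1)
= 12×3^5
= 12×243
= 2916

a_6 = 2916


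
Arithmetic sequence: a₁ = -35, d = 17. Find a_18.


aₙ = a₁ + (n-1)d
= -35 + (18-1)×17
= -35 + 289
= 254

a_18 = 254


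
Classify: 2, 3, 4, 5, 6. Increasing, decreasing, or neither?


Differences: 1, 1, 1, 1
All differences > 0 → strictly INCREASING

Monotonically increasing


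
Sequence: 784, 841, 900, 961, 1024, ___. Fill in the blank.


Pattern: perfect squares: n²
Terms: 784, 841, 900, 961, 1024
Next term = 1089

Next term = 1089


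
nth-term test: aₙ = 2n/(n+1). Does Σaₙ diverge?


lim(n→∞) 2n/(n+1) = 2/1 = 2  (divide numerator and denominator by n)
lim aₙ = 2 ≠ 0 → series DIVERGES

Diverges (lim aₙ = 2 ≠ 0)


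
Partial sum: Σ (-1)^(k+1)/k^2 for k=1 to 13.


S = 1 - 1/4 + 1/9 - 1/16 + 1/25 - 1/36 + 1/49 - 1/64 ± ...
= 0.8252
(Full series converges to +π²/12 ≈ +0.8225)

S_13 = 0.8252


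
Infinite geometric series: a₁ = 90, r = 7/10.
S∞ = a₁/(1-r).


S∞ = a₁/(1-r) = 90/(1 - 7/10)
= 90/(3/10)
= 300

S∞ = 300


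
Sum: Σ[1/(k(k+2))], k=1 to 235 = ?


1/(k(k+2)) = (1/2)·(1/k - 1/(k+2)) (partial fractions)
Telescoping: Σ = (1/2)·(1 + 1/2 - 1/236 - 1/237) = 83425/111864

Sum = 83425/111864


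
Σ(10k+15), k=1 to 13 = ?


Σ(10k+15) = 10·Σk + 15·n
= 10·91 + 15·13
= 910 + 195 = 1105

Σ = 1105


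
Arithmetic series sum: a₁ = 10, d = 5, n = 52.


aₙ = 10 + (52-1)×5 = 265
Sₙ = n(a₁+aₙ)/2 = 52×(10+265)/2
= 52×275/2 = 7150

S_52 = 7150


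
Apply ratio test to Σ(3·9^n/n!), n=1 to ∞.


aₙ = 3·9^n/n!
a_{n+1}/aₙ = 9^(n+1)/(n+1)! × n!/9^n  (constant 3 cancels)
= 9/(n+1)
L = lim(n→∞) 9/(n+1) = 0
L < 1 → series CONVERGES

Converges (ratio test: L = 0 < 1)


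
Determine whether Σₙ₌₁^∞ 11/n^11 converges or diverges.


p-series test: Σ c/n^p converges if p > 1, diverges if p ≤ 1 (constant c > 0 doesn't affect convergence).
p = 11
11 > 1 → CONVERGES

Converges (p = 11 > 1)


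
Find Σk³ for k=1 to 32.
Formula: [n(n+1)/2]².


n(n+1)/2 = 32×33/2 = 528
Σk³ = 528² = 278784

Σk³ = 278784


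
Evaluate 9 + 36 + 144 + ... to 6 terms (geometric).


Sₙ = 9×(4^6 - 1)/(4 - 1)
= 9×(4096 - 1)/3
= 9×4095/3
= 12285

S_6 = 12285


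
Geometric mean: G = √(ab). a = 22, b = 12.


GM = √(22×12) = √264 = 16.2481

GM = 16.2481


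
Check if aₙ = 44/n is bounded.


a₁ = 44, a₂ = 44/2, a₃ = 44/3, ...
0 < aₙ ≤ 44 for all n ≥ 1
Lower bound: 0, Upper bound: 44
The sequence IS bounded

Bounded (0 < aₙ ≤ 44)


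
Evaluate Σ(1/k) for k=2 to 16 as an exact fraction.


Σₖ₌2^16 1/k = 1/2 + 1/3 + 1/4 + ... + 1/16
= 1715839/720720
≈ 2.3807

Sum = 1715839/720720 ≈ 2.3807


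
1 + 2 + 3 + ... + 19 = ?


n(n+1)/2 = 19×20/2 = 380/2 = 190

Σk = 190


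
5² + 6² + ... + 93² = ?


Σₖ₌5^93 k² = Σₖ₌₁^93 k² − Σₖ₌₁^4 k²
= 93·94·187/6 − 4·5·9/6
= 272459 − 30 = 272429

Σk² = 272429


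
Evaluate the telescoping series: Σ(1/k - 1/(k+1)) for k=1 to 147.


Telescoping: adjacent terms cancel.
= 1/1 - 1/148
= 1 - 1/148 = 147/148

Sum = 147/148


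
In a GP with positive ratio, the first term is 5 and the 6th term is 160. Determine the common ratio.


r^(n-1) = aₙ/a₁
r^5 = 160/5 = 32
r = 32^(1/5)
= 2

r = 2


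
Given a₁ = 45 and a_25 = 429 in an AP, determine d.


d = (aₙ - a₁)/(n-1)
= (429 - 45)/(25-1)
= 384/24 = 16

d = 16


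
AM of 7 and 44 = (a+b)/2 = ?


AM = (7 + 44)/2 = 51/2 = 25.5

AM = 25.5


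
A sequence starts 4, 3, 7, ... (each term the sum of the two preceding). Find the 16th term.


Computing iteratively: 4, 3, 7, 10, 17, 27, 44, 71, 115, 186, 301, 487, ...
a_16 = 3338

a_16 = 3338


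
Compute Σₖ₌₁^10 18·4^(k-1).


Sₙ = 18×(4^10 - 1)/(4 - 1)
= 18×(1048576 - 1)/3
= 18×1048575/3
= 6291450

S_10 = 6291450


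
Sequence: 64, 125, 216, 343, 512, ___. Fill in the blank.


Pattern: perfect cubes: n³
Terms: 64, 125, 216, 343, 512
Next term = 729

Next term = 729


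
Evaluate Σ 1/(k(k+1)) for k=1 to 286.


1/(k(k+1)) = 1/k - 1/(k+1) (partial fractions)
Telescoping: Σ = 1 - 1/287 = 286/287

Sum = 286/287


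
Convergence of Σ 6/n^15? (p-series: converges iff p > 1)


p-series test: Σ c/n^p converges if p > 1, diverges if p ≤ 1 (constant c > 0 doesn't affect convergence).
p = 15
15 > 1 → CONVERGES

Converges (p = 15 > 1)


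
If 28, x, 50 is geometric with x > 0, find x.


GM = √(28×50) = √1400 = 37.4166

GM = 37.4166


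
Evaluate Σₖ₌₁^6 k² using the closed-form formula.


n = 6
n(n+1)(2n+1)/6 = 6×7×13/6
= 546/6 = 91

Σk² = 91


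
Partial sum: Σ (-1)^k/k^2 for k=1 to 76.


S = -1 + 1/4 - 1/9 + 1/16 - 1/25 + 1/36 - 1/49 + 1/64 ± ...
= -0.8224
(Full series converges to -π²/12 ≈ -0.8225)

S_76 = -0.8224


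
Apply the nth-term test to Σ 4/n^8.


lim(n→∞) 4/n^8 = 0
lim aₙ = 0 → nth-term test is INCONCLUSIVE
(Need other tests; this is actually a convergent p-series with p=8 > 1)

Inconclusive (lim aₙ = 0; need another test)


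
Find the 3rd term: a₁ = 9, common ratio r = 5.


aₙ = a₁·r^(n-1)
= 9×5^2
= 9×25
= 225

a_3 = 225


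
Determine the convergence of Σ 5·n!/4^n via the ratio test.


aₙ = 5·n!/4^n
a_{n+1}/aₙ = (n+1)!/4^(n+1) × 4^n/n!  (constant 5 cancels)
= (n+1)/4
L = lim(n→∞) (n+1)/4 = ∞
L > 1 → series DIVERGES

Diverges (ratio test: L = ∞ > 1)


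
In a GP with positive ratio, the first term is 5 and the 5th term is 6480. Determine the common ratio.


r^(n-1) = aₙ/a₁
r^4 = 6480/5 = 1296
r = 1296^(1/4)
= ±6; taking r > 0 gives r = 6

r = 6


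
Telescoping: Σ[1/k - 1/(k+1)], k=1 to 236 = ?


Telescoping: adjacent terms cancel.
= 1/1 - 1/237
= 1 - 1/237 = 236/237

Sum = 236/237


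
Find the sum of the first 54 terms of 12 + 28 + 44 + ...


aₙ = 12 + (54-1)×16 = 860
Sₙ = n(a₁+aₙ)/2 = 54×(12+860)/2
= 54×872/2 = 23544

S_54 = 23544


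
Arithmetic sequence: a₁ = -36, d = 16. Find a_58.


aₙ = a₁ + (n-1)d
= -36 + (58-1)×16
= -36 + 912
= 876

a_58 = 876


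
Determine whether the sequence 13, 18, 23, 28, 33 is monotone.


Differences: 5, 5, 5, 5
All differences > 0 → strictly INCREASING

Monotonically increasing


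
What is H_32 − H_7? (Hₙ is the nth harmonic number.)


Σₖ₌8^32 1/k = 1/8 + 1/9 + 1/10 + ... + 1/32
= 211643342048519/144403552893600
≈ 1.4656

Sum = 211643342048519/144403552893600 ≈ 1.4656


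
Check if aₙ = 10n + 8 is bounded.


aₙ = 10n + 8 → as n→∞, aₙ→∞
No finite upper bound exists
The sequence is UNBOUNDED

Unbounded (aₙ → ∞ as n → ∞)


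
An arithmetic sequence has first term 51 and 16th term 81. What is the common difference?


d = (aₙ - a₁)/(n-1)
= (81 - 51)/(16-1)
= 30/15 = 2

d = 2


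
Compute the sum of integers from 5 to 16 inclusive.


Σₖ₌5^16 k = Σₖ₌₁^16 k − Σₖ₌₁^4 k
= 16·17/2 − 4·5/2
= 136 − 10 = 126

Σk = 126


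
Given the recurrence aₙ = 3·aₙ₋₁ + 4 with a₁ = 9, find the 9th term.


Computing step by step:
a_1 = 9
a_2 = 31
a_3 = 97
a_4 = 295
a_5 = 889
a_6 = 2671
a_7 = 8017
a_8 = 24055
a_9 = 72169


a_9 = 72169


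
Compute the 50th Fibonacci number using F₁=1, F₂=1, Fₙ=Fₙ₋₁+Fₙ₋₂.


Fibonacci sequence: 1, 1, 2, 3, 5, 8, 13, 21, 34, 55, 89, ...
F(50) = 12586269025

F(50) = 12586269025


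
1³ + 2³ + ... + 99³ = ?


n(n+1)/2 = 99×100/2 = 4950
Σk³ = 4950² = 24502500

Σk³ = 24502500


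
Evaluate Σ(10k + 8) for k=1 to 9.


Σ(10k+8) = 10·Σk + 8·n
= 10·45 + 8·9
= 450 + 72 = 522

Σ = 522


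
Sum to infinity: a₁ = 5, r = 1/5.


S∞ = a₁/(1-r) = 5/(1 - 1/5)
= 5/(4/5)
= 25/4

S∞ = 25/4


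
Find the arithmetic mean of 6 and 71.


AM = (6 + 71)/2 = 77/2 = 38.5

AM = 38.5


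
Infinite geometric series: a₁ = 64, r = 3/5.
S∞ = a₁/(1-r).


S∞ = a₁/(1-r) = 64/(1 - 3/5)
= 64/(2/5)
= 160

S∞ = 160


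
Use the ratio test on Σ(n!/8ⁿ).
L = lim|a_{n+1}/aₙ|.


aₙ = n!/8^n
a_{n+1}/aₙ = (n+1)!/8^(n+1) × 8^n/n!
= (n+1)/8
L = lim(n→∞) (n+1)/8 = ∞
L > 1 → series DIVERGES

Diverges (ratio test: L = ∞ > 1)


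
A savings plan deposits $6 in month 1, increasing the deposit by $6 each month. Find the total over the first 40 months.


aₙ = 6 + (40-1)×6 = 240
Sₙ = n(a₁+aₙ)/2 = 40×(6+240)/2
= 40×246/2 = 4920

S_40 = 4920


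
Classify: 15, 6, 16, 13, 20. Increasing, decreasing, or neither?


Differences: -9, 10, -3, 7
Difference at position 2 is +10 (> 0) but position 1 is -9 (< 0) — sequence both rises and falls
→ NOT monotonic

Not monotonic


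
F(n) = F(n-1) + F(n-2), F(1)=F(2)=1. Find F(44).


Fibonacci sequence: 1, 1, 2, 3, 5, 8, 13, 21, 34, 55, 89, ...
F(44) = 701408733

F(44) = 701408733


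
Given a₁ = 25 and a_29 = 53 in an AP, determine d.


d = (aₙ - a₁)/(n-1)
= (53 - 25)/(29-1)
= 28/28 = 1

d = 1


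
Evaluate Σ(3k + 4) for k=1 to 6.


Σ(3k+4) = 3·Σk + 4·n
= 3·21 + 4·6
= 63 + 24 = 87

Σ = 87


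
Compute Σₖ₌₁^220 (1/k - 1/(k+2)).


Telescoping with gap 2: two head and two tail terms survive.
= (1 + 1/2) - (1/221 + 1/222)
= 3/2 - 1/221 - 1/222 = 36575/24531

Sum = 36575/24531


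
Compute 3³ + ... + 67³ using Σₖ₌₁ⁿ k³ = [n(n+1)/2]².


Σₖ₌3^67 k³ = [67·68/2]² − [2·3/2]²
= 5189284 − 9 = 5189275

Σk³ = 5189275


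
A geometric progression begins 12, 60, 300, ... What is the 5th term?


aₙ = a₁·r^(n-1)
= 12×5^4
= 12×625
= 7500

a_5 = 7500


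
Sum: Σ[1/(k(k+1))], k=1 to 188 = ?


1/(k(k+1)) = 1/k - 1/(k+1) (partial fractions)
Telescoping: Σ = 1 - 1/189 = 188/189

Sum = 188/189


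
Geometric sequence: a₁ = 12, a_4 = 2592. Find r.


r^(n-1) = aₙ/a₁
r^3 = 2592/12 = 216
r = 216^(1/3)
= 6

r = 6


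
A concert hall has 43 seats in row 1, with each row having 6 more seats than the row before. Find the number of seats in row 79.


aₙ = a₁ + (n-1)d
= 43 + (79-1)×6
= 43 + 468
= 511

a_79 = 511


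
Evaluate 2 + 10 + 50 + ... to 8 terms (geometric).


Sₙ = 2×(5^8 - 1)/(5 - 1)
= 2×(390625 - 1)/4
= 2×390624/4
= 195312

S_8 = 195312


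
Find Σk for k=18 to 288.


Σₖ₌18^288 k = Σₖ₌₁^288 k − Σₖ₌₁^17 k
= 288·289/2 − 17·18/2
= 41616 − 153 = 41463

Σk = 41463


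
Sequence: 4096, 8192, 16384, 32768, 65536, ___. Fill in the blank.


Pattern: powers of 2: 2ⁿ
Terms: 4096, 8192, 16384, 32768, 65536
Next term = 131072

Next term = 131072


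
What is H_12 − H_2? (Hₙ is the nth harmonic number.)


Σₖ₌3^12 1/k = 1/3 + 1/4 + 1/5 + 1/6 + 1/7 + 1/8 + 1/9 + 1/10 + 1/11 + 1/12
= 44441/27720
≈ 1.6032

Sum = 44441/27720 ≈ 1.6032


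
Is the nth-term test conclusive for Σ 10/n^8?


lim(n→∞) 10/n^8 = 0
lim aₙ = 0 → nth-term test is INCONCLUSIVE
(Need other tests; this is actually a convergent p-series with p=8 > 1)

Inconclusive (lim aₙ = 0; need another test)


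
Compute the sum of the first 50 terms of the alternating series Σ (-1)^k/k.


S = -1 + 1/2 - 1/3 + 1/4 - 1/5 + 1/6 - 1/7 + 1/8 ± ...
= -0.6832
(Full series converges to -ln(2) ≈ -0.6931)

S_50 = -0.6832


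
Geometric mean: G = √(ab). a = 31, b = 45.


GM = √(31×45) = √1395 = 37.3497

GM = 37.3497


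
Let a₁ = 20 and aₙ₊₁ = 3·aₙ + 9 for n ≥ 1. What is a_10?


Computing step by step:
a_1 = 20
a_2 = 69
a_3 = 216
a_4 = 657
a_5 = 1980
a_6 = 5949
a_7 = 17856
a_8 = 53577
a_9 = 160740
a_10 = 482229


a_10 = 482229


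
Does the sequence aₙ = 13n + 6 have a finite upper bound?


aₙ = 13n + 6 → as n→∞, aₙ→∞
No finite upper bound exists
The sequence is UNBOUNDED

Unbounded (aₙ → ∞ as n → ∞)


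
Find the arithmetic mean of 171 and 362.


AM = (171 + 362)/2 = 533/2 = 266.5

AM = 266.5


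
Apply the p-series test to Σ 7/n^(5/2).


p-series test: Σ c/n^p converges if p > 1, diverges if p ≤ 1 (constant c > 0 doesn't affect convergence).
p = 5/2
5/2 > 1 → CONVERGES

Converges (p = 5/2 > 1)


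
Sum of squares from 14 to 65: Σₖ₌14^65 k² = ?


Σₖ₌14^65 k² = Σₖ₌₁^65 k² − Σₖ₌₁^13 k²
= 65·66·131/6 − 13·14·27/6
= 93665 − 819 = 92846

Σk² = 92846


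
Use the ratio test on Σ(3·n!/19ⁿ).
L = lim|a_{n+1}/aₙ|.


aₙ = 3·n!/19^n
a_{n+1}/aₙ = (n+1)!/19^(n+1) × 19^n/n!  (constant 3 cancels)
= (n+1)/19
L = lim(n→∞) (n+1)/19 = ∞
L > 1 → series DIVERGES

Diverges (ratio test: L = ∞ > 1)


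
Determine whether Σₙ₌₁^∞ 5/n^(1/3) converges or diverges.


p-series test: Σ c/n^p converges if p > 1, diverges if p ≤ 1 (constant c > 0 doesn't affect convergence).
p = 1/3
1/3 ≤ 1 → DIVERGES

Diverges (p = 1/3 ≤ 1)


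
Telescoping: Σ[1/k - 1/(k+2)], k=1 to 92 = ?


Telescoping with gap 2: two head and two tail terms survive.
= (1 + 1/2) - (1/93 + 1/94)
= 3/2 - 1/93 - 1/94 = 6463/4371

Sum = 6463/4371


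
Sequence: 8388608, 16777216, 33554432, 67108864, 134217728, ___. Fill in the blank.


Pattern: powers of 2: 2ⁿ
Terms: 8388608, 16777216, 33554432, 67108864, 134217728
Next term = 268435456

Next term = 268435456


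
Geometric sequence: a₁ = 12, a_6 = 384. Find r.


r^(n-1) = aₙ/a₁
r^5 = 384/12 = 32
r = 32^(1/5)
= 2

r = 2


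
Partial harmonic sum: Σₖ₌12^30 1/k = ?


Σₖ₌12^30 1/k = 1/12 + 1/13 + 1/14 + ... + 1/30
= 2271118025257/2329089562800
≈ 0.9751

Sum = 2271118025257/2329089562800 ≈ 0.9751


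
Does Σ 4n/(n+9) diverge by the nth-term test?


lim(n→∞) 4n/(n+9) = 4/1 = 4  (divide numerator and denominator by n)
lim aₙ = 4 ≠ 0 → series DIVERGES

Diverges (lim aₙ = 4 ≠ 0)


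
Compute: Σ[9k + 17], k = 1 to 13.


Σ(9k+17) = 9·Σk + 17·n
= 9·91 + 17·13
= 819 + 221 = 1040

Σ = 1040


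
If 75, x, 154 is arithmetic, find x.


AM = (75 + 154)/2 = 229/2 = 114.5

AM = 114.5


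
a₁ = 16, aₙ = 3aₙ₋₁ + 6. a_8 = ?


Computing step by step:
a_1 = 16
a_2 = 54
a_3 = 168
a_4 = 510
a_5 = 1536
a_6 = 4614
a_7 = 13848
a_8 = 41550


a_8 = 41550


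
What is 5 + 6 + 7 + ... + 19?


Σₖ₌5^19 k = Σₖ₌₁^19 k − Σₖ₌₁^4 k
= 19·20/2 − 4·5/2
= 190 − 10 = 180

Σk = 180


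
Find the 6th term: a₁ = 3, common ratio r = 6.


aₙ = a₁·r^(n-1)
= 3×6^5
= 3×7776
= 23328

a_6 = 23328


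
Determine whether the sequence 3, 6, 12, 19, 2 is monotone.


Differences: 3, 6, 7, -17
Difference at position 1 is +3 (> 0) but position 4 is -17 (< 0) — sequence both rises and falls
→ NOT monotonic

Not monotonic


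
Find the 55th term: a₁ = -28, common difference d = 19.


aₙ = a₁ + (n-1)d
= -28 + (55-1)×19
= -28 + 1026
= 998

a_55 = 998


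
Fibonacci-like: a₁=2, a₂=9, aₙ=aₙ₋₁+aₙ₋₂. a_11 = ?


Computing iteratively: 2, 9, 11, 20, 31, 51, 82, 133, 215, 348, 563
a_11 = 563

a_11 = 563


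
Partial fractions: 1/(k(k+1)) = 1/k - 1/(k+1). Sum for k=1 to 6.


1/(k(k+1)) = 1/k - 1/(k+1) (partial fractions)
Telescoping: Σ = 1 - 1/7 = 6/7

Sum = 6/7


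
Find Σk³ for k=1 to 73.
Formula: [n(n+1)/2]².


n(n+1)/2 = 73×74/2 = 2701
Σk³ = 2701² = 7295401

Σk³ = 7295401


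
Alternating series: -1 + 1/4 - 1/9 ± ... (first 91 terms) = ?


S = -1 + 1/4 - 1/9 + 1/16 - 1/25 + 1/36 - 1/49 + 1/64 ± ...
= -0.8225
(Full series converges to -π²/12 ≈ -0.8225)

S_91 = -0.8225


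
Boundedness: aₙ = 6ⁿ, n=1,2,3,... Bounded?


aₙ = 6ⁿ → as n→∞, aₙ→∞ (since base 6 > 1)
No finite upper bound exists
The sequence is UNBOUNDED

Unbounded (aₙ → ∞ as n → ∞)


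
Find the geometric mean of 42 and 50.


GM = √(42×50) = √2100 = 45.8258

GM = 45.8258


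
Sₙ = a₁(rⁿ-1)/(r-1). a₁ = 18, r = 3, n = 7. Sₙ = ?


Sₙ = 18×(3^7 - 1)/(3 - 1)
= 18×(2187 - 1)/2
= 18×2186/2
= 19674

S_7 = 19674


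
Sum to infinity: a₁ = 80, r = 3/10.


S∞ = a₁/(1-r) = 80/(1 - 3/10)
= 80/(7/10)
= 800/7

S∞ = 800/7


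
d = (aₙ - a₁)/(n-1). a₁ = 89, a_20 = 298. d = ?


d = (aₙ - a₁)/(n-1)
= (298 - 89)/(20-1)
= 209/19 = 11

d = 11


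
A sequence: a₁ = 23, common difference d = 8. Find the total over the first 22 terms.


aₙ = 23 + (22-1)×8 = 191
Sₙ = n(a₁+aₙ)/2 = 22×(23+191)/2
= 22×214/2 = 2354

S_22 = 2354


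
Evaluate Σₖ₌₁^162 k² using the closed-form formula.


n = 162
n(n+1)(2n+1)/6 = 162×163×325/6
= 8581950/6 = 1430325

Σk² = 1430325


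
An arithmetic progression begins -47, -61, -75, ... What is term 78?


aₙ = a₁ + (n-1)d
= -47 + (78-1)×-14
= -47 - 1078
= -1125

a_78 = -1125


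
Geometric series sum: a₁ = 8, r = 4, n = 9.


Sₙ = 8×(4^9 - 1)/(4 - 1)
= 8×(262144 - 1)/3
= 8×262143/3
= 699048

S_9 = 699048


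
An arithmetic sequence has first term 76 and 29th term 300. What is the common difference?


d = (aₙ - a₁)/(n-1)
= (300 - 76)/(29-1)
= 224/28 = 8

d = 8


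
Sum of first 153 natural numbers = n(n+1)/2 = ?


n(n+1)/2 = 153×154/2 = 23562/2 = 11781

Σk = 11781


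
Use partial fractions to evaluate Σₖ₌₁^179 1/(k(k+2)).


1/(k(k+2)) = (1/2)·(1/k - 1/(k+2)) (partial fractions)
Telescoping: Σ = (1/2)·(1 + 1/2 - 1/180 - 1/181) = 48509/65160

Sum = 48509/65160


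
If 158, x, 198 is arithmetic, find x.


AM = (158 + 198)/2 = 356/2 = 178

AM = 178


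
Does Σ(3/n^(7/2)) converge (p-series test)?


p-series test: Σ c/n^p converges if p > 1, diverges if p ≤ 1 (constant c > 0 doesn't affect convergence).
p = 7/2
7/2 > 1 → CONVERGES

Converges (p = 7/2 > 1)


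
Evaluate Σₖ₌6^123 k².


Σₖ₌6^123 k² = Σₖ₌₁^123 k² − Σₖ₌₁^5 k²
= 123·124·247/6 − 5·6·11/6
= 627874 − 55 = 627819

Σk² = 627819


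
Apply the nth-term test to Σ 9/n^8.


lim(n→∞) 9/n^8 = 0
lim aₙ = 0 → nth-term test is INCONCLUSIVE
(Need other tests; this is actually a convergent p-series with p=8 > 1)

Inconclusive (lim aₙ = 0; need another test)


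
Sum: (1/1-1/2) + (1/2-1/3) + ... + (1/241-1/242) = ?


Telescoping: adjacent terms cancel.
= 1/1 - 1/242
= 1 - 1/242 = 241/242

Sum = 241/242


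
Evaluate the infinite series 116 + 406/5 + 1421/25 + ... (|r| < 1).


S∞ = a₁/(1-r) = 116/(1 - 7/10)
= 116/(3/10)
= 1160/3

S∞ = 1160/3


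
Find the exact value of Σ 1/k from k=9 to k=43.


Σₖ₌9^43 1/k = 1/9 + 1/10 + 1/11 + ... + 1/43
= 1397645503386737699/856326196254765600
≈ 1.6321

Sum = 1397645503386737699/856326196254765600 ≈ 1.6321


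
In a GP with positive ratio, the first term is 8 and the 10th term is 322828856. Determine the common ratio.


r^(n-1) = aₙ/a₁
r^9 = 322828856/8 = 40353607
r = 40353607^(1/9)
= 7

r = 7


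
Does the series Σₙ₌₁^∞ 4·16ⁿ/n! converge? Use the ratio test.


aₙ = 4·16^n/n!
a_{n+1}/aₙ = 16^(n+1)/(n+1)! × n!/16^n  (constant 4 cancels)
= 16/(n+1)
L = lim(n→∞) 16/(n+1) = 0
L < 1 → series CONVERGES

Converges (ratio test: L = 0 < 1)


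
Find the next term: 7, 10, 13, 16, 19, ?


Pattern: arithmetic (d=3)
Terms: 7, 10, 13, 16, 19
Next term = 22

Next term = 22


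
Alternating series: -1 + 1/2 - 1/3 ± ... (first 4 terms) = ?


S = -1 + 1/2 - 1/3 + 1/4
= -0.5833
(Full series converges to -ln(2) ≈ -0.6931)

S_4 = -0.5833


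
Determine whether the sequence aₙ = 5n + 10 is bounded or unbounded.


aₙ = 5n + 10 → as n→∞, aₙ→∞
No finite upper bound exists
The sequence is UNBOUNDED

Unbounded (aₙ → ∞ as n → ∞)


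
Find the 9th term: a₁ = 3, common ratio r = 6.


aₙ = a₁·r^(n-1)
= 3×6^8
= 3×1679616
= 5038848

a_9 = 5038848


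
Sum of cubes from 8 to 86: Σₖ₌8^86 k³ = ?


Σₖ₌8^86 k³ = [86·87/2]² − [7·8/2]²
= 13995081 − 784 = 13994297

Σk³ = 13994297


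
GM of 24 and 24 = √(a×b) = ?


GM = √(24×24) = √576 = 24

GM = 24


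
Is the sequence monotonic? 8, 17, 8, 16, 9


Differences: 9, -9, 8, -7
Difference at position 1 is +9 (> 0) but position 2 is -9 (< 0) — sequence both rises and falls
→ NOT monotonic

Not monotonic


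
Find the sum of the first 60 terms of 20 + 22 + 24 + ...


aₙ = 20 + (60-1)×2 = 138
Sₙ = n(a₁+aₙ)/2 = 60×(20+138)/2
= 60×158/2 = 4740

S_60 = 4740


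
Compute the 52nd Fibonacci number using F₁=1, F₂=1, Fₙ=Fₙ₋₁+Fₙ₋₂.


Fibonacci sequence: 1, 1, 2, 3, 5, 8, 13, 21, 34, 55, 89, ...
F(52) = 32951280099

F(52) = 32951280099


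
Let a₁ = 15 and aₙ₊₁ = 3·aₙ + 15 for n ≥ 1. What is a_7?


Computing step by step:
a_1 = 15
a_2 = 60
a_3 = 195
a_4 = 600
a_5 = 1815
a_6 = 5460
a_7 = 16395


a_7 = 16395


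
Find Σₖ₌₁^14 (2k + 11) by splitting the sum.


Σ(2k+11) = 2·Σk + 11·n
= 2·105 + 11·14
= 210 + 154 = 364

Σ = 364


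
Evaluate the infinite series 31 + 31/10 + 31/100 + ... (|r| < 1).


S∞ = a₁/(1-r) = 31/(1 - 1/10)
= 31/(9/10)
= 310/9

S∞ = 310/9
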